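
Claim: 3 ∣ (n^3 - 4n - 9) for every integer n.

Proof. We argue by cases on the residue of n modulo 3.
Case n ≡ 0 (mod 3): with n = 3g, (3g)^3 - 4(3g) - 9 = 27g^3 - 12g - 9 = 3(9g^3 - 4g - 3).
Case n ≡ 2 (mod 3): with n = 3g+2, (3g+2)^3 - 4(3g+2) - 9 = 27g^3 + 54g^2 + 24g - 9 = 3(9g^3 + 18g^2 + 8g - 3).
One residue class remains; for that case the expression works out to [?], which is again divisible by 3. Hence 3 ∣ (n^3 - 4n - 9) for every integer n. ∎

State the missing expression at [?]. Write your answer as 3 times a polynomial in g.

3(9g^3 + 9g^2 - g - 4)

The residues treated are {0, 2}, so the missing case is n ≡ 1 (mod 3); write n = 3g+1.
Then (3g+1)^3 - 4(3g+1) - 9 = 27g^3 + 27g^2 - 3g - 12 = 3(9g^3 + 9g^2 - g - 4).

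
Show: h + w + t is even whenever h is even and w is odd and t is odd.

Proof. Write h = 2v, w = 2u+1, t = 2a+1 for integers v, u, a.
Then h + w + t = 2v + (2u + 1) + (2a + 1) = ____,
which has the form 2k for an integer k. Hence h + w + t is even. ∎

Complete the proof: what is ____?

2(a + u + v + 1)

Expanding: 2v + (2u + 1) + (2a + 1) = 2a + 2u + 2v + 2.
Every term is even; pulling out the factor of 2 gives 2(a + u + v + 1).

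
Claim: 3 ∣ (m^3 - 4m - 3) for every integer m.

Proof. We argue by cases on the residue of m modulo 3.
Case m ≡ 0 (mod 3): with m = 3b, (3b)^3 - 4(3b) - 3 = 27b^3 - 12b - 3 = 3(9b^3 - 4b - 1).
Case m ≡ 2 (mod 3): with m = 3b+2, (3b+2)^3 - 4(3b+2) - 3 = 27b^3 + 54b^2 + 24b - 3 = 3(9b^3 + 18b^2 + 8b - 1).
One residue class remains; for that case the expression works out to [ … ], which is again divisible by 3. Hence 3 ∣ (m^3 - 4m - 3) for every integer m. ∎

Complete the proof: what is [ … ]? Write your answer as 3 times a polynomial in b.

Only m ≡ 1 (mod 3) is unaccounted for. Put m = 3b+1:
(3b+1)^3 - 4(3b+1) - 3 expands to 27b^3 + 27b^2 - 3b - 6,
and factoring out 3 leaves 3(9b^3 + 9b^2 - b - 2).

3(9b^3 + 9b^2 - b - 2)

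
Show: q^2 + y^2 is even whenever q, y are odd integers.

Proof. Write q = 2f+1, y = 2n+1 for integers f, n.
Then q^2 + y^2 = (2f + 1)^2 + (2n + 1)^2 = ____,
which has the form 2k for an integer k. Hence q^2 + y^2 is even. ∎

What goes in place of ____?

Expanding: (2f + 1)^2 + (2n + 1)^2 = 4f^2 + 4f + 4n^2 + 4n + 2.
Every term is even; pulling out the factor of 2 gives 2(2f^2 + 2f + 2n^2 + 2n + 1).

2(2f^2 + 2f + 2n^2 + 2n + 1)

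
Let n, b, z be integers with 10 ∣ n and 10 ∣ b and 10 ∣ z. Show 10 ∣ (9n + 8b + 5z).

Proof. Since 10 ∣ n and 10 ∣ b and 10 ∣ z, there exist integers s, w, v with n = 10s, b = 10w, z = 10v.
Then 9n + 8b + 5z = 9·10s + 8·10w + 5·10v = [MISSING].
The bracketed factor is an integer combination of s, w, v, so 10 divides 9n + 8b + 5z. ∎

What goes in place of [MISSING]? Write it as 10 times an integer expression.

Each term has a factor of 10: 9·10s + 8·10w + 5·10v = 10·(9s + 5v + 8w).
Since 9s + 5v + 8w is an integer, 10 ∣ (9n + 8b + 5z).

10(9s + 5v + 8w)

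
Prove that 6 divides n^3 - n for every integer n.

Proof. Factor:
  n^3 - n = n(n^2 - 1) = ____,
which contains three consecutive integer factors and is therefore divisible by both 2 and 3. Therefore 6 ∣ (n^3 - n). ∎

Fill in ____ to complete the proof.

n(n^2 - 1) = n(n - 1)(n + 1) = (n - 1)n(n + 1).
These three factors are consecutive integers, so their product is divisible by 6.

(n - 1)n(n + 1)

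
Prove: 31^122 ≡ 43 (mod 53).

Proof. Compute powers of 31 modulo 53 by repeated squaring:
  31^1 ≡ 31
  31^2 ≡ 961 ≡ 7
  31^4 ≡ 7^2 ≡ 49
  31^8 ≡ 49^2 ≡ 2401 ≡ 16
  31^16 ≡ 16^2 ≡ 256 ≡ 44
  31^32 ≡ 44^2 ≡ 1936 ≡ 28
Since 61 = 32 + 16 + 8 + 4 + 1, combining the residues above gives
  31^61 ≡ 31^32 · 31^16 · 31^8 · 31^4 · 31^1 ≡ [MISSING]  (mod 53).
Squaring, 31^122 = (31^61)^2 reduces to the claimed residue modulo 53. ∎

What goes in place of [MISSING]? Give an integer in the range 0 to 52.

19

31^32 · 31^16 · 31^8 · 31^4 · 31^1 ≡ 28 · 44 · 16 · 49 · 31 = 29942528.
29942528 mod 53 = 19, so 31^61 ≡ 19 (mod 53).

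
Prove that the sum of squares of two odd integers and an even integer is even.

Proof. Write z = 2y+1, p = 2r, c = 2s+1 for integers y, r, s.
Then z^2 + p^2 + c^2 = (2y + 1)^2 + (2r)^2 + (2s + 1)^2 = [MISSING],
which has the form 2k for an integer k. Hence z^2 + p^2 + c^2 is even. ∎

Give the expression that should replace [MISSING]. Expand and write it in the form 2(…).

2(2r^2 + 2s^2 + 2s + 2y^2 + 2y + 1)

Expanding: (2y + 1)^2 + (2r)^2 + (2s + 1)^2 = 4r^2 + 4s^2 + 4s + 4y^2 + 4y + 2.
Every term is even; pulling out the factor of 2 gives 2(2r^2 + 2s^2 + 2s + 2y^2 + 2y + 1).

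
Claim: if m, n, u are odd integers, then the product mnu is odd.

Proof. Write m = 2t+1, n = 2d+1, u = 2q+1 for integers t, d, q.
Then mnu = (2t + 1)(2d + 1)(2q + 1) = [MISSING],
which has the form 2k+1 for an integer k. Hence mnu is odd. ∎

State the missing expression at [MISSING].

(2t + 1)(2d + 1)(2q + 1) = 8dqt + 4dq + 4dt + 2d + 4qt + 2q + 2t + 1
= 2(4dqt + 2dq + 2dt + d + 2qt + q + t) + 1.
Since 4dqt + 2dq + 2dt + d + 2qt + q + t is an integer, the product is of the form 2k+1 for an integer k.

2(4dqt + 2dq + 2dt + d + 2qt + q + t) + 1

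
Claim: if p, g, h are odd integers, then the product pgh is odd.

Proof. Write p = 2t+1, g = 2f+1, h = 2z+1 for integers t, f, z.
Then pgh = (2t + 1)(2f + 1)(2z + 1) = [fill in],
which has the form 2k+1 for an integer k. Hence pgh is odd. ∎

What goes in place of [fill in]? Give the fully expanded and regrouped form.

(2t + 1)(2f + 1)(2z + 1) = 8ftz + 4ft + 4fz + 2f + 4tz + 2t + 2z + 1
= 2(4ftz + 2ft + 2fz + f + 2tz + t + z) + 1.
Since 4ftz + 2ft + 2fz + f + 2tz + t + z is an integer, the product is of the form 2k+1 for an integer k.

2(4ftz + 2ft + 2fz + f + 2tz + t + z) + 1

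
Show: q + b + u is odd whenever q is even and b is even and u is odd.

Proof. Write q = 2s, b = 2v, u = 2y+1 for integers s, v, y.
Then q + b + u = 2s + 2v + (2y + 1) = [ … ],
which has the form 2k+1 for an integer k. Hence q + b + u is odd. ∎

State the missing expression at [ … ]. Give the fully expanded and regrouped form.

2(s + v + y) + 1

Expanding: 2s + 2v + (2y + 1) = 2s + 2v + 2y + 1.
Every term except the constant is even, so this is 2(s + v + y) + 1,
and s + v + y ∈ ℤ gives the required form.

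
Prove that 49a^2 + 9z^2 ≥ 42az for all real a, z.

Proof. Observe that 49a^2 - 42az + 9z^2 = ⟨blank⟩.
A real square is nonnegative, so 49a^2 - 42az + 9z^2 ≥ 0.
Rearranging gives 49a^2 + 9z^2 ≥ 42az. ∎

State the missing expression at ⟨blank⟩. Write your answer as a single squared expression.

49a^2 - 42az + 9z^2 is a perfect-square trinomial: the outer terms are (7a)^2 and (3z)^2, and the cross term is -2·7a·3z.
So 49a^2 - 42az + 9z^2 = (7a - 3z)^2 ≥ 0.

(7a - 3z)^2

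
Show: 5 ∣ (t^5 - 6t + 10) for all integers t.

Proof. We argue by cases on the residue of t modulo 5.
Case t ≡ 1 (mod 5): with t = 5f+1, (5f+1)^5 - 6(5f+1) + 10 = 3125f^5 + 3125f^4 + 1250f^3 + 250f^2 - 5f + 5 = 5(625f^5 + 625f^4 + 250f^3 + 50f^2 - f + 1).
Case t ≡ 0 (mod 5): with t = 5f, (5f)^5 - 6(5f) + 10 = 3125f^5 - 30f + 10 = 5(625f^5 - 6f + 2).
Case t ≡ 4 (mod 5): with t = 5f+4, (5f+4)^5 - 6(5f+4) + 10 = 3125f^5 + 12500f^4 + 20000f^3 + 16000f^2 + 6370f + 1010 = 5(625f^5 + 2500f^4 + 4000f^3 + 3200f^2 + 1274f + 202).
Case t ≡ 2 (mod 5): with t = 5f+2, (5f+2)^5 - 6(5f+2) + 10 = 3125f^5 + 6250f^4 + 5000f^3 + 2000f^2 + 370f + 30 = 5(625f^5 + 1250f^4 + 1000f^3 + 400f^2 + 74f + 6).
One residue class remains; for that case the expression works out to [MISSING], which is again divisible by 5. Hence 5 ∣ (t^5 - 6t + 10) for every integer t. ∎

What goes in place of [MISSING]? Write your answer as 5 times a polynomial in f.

5(625f^5 + 1875f^4 + 2250f^3 + 1350f^2 + 399f + 47)

Only t ≡ 3 (mod 5) is unaccounted for. Put t = 5f+3:
(5f+3)^5 - 6(5f+3) + 10 expands to 3125f^5 + 9375f^4 + 11250f^3 + 6750f^2 + 1995f + 235,
and factoring out 5 leaves 5(625f^5 + 1875f^4 + 2250f^3 + 1350f^2 + 399f + 47).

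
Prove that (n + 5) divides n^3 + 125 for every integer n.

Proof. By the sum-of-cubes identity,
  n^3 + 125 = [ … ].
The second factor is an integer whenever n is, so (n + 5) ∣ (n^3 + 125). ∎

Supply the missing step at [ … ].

(n + 5)(n^2 - 5n + 25)

a^3 + b^3 = (a + b)(a^2 - ab + b^2). With a = n, b = 5:
n^3 + 125 = (n + 5)(n^2 - 5n + 25).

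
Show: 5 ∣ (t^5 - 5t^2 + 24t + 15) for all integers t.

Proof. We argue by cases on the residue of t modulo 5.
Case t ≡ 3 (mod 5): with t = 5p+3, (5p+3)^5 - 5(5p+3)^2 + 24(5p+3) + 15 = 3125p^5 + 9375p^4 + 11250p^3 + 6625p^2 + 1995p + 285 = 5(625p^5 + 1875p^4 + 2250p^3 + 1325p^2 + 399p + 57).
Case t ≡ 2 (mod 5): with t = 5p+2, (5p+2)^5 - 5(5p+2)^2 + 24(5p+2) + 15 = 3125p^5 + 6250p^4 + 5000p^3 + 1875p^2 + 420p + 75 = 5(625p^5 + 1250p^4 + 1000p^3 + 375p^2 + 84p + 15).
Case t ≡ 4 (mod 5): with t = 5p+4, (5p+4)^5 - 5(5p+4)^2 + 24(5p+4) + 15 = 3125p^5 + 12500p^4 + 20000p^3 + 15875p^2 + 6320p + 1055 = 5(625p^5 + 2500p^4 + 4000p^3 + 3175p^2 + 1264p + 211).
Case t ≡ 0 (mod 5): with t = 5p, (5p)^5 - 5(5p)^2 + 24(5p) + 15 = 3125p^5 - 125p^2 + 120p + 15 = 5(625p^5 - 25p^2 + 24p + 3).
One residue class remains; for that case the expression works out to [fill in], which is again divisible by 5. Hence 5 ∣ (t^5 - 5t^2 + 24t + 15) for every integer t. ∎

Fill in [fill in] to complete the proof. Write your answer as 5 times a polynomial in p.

The residues treated are {3, 2, 4, 0}, so the missing case is t ≡ 1 (mod 5); write t = 5p+1.
Then (5p+1)^5 - 5(5p+1)^2 + 24(5p+1) + 15 = 3125p^5 + 3125p^4 + 1250p^3 + 125p^2 + 95p + 35 = 5(625p^5 + 625p^4 + 250p^3 + 25p^2 + 19p + 7).

5(625p^5 + 625p^4 + 250p^3 + 25p^2 + 19p + 7)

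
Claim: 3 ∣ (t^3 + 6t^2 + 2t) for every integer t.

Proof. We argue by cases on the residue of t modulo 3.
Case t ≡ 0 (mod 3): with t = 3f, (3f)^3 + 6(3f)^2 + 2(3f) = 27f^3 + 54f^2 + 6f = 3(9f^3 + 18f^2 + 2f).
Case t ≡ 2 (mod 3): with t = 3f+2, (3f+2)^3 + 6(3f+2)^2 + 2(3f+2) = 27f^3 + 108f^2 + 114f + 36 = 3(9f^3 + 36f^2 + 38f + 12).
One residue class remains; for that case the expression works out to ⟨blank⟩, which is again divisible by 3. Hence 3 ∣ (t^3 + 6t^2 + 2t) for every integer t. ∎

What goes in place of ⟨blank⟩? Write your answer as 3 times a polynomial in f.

The residues treated are {0, 2}, so the missing case is t ≡ 1 (mod 3); write t = 3f+1.
Then (3f+1)^3 + 6(3f+1)^2 + 2(3f+1) = 27f^3 + 81f^2 + 51f + 9 = 3(9f^3 + 27f^2 + 17f + 3).

3(9f^3 + 27f^2 + 17f + 3)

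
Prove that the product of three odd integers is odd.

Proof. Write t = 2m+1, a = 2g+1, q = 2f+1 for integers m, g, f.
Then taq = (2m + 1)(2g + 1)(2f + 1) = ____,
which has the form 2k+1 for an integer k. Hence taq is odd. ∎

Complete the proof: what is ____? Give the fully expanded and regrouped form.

Expanding: (2m + 1)(2g + 1)(2f + 1) = 8fgm + 4fg + 4fm + 2f + 4gm + 2g + 2m + 1.
Every term except the constant is even, so this is 2(4fgm + 2fg + 2fm + f + 2gm + g + m) + 1,
and 4fgm + 2fg + 2fm + f + 2gm + g + m ∈ ℤ gives the required form.

2(4fgm + 2fg + 2fm + f + 2gm + g + m) + 1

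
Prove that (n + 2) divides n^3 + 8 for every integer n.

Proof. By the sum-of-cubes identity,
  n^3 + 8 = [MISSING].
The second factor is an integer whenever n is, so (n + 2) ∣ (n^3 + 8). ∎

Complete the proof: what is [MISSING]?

a^3 + b^3 = (a + b)(a^2 - ab + b^2). With a = n, b = 2:
n^3 + 8 = (n + 2)(n^2 - 2n + 4).

(n + 2)(n^2 - 2n + 4)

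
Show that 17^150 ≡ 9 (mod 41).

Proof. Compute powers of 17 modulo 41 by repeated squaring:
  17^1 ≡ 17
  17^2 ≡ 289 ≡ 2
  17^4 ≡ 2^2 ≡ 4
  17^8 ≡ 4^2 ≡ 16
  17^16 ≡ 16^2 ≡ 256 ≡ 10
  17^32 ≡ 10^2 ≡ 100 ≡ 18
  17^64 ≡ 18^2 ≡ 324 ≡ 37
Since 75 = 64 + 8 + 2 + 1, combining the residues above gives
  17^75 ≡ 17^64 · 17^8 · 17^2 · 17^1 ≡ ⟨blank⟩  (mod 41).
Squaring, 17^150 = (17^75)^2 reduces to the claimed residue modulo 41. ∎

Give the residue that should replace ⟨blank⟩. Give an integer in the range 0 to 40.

38

Multiply the listed residues: 37 · 16 · 2 · 17 = 592 → 1184 → 20128.
Reducing modulo 41: 20128 = 490·41 + 38, so 17^75 ≡ 38.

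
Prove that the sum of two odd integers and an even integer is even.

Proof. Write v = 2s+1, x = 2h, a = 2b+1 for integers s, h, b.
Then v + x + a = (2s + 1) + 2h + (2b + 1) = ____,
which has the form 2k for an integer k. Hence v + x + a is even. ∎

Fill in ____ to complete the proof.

2(b + h + s + 1)

(2s + 1) + 2h + (2b + 1) = 2b + 2h + 2s + 2
= 2(b + h + s + 1).
Since b + h + s + 1 is an integer, the sum is of the form 2k for an integer k.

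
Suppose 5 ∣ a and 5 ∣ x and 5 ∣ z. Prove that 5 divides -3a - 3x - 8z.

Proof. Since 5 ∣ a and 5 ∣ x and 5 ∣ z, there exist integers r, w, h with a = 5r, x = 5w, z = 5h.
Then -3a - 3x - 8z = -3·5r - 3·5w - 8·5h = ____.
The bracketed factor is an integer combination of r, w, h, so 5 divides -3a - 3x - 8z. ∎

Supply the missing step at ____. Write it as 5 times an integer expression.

5(-8h - 3r - 3w)

Pull the common 5 out of every term: -3·5r - 3·5w - 8·5h = 5(-8h - 3r - 3w).
-8h - 3r - 3w is an integer, which exhibits the divisibility.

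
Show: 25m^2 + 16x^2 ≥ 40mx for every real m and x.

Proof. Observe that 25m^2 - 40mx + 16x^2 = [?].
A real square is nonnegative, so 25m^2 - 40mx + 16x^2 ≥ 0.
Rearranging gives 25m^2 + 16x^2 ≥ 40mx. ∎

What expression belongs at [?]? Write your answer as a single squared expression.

(5m - 4x)^2

25m^2 - 40mx + 16x^2 is a perfect-square trinomial: the outer terms are (5m)^2 and (4x)^2, and the cross term is -2·5m·4x.
So 25m^2 - 40mx + 16x^2 = (5m - 4x)^2 ≥ 0.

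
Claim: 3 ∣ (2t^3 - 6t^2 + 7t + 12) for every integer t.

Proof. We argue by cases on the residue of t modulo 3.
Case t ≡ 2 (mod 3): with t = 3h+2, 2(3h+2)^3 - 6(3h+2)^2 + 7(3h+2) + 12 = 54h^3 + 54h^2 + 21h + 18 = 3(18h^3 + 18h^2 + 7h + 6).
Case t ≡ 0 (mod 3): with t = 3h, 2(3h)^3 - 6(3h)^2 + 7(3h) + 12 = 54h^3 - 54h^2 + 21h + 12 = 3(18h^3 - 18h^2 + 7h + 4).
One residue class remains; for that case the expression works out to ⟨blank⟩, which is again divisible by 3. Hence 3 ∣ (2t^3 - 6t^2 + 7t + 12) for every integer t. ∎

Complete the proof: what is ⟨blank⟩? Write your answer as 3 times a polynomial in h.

Only t ≡ 1 (mod 3) is unaccounted for. Put t = 3h+1:
2(3h+1)^3 - 6(3h+1)^2 + 7(3h+1) + 12 expands to 54h^3 + 3h + 15,
and factoring out 3 leaves 3(18h^3 + h + 5).

3(18h^3 + h + 5)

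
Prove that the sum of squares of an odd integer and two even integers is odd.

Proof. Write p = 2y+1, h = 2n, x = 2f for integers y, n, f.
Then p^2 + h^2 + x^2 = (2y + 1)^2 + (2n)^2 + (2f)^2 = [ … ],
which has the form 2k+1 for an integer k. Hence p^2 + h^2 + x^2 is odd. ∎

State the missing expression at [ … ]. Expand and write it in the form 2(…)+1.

2(2f^2 + 2n^2 + 2y^2 + 2y) + 1

(2y + 1)^2 + (2n)^2 + (2f)^2 = 4f^2 + 4n^2 + 4y^2 + 4y + 1
= 2(2f^2 + 2n^2 + 2y^2 + 2y) + 1.
Since 2f^2 + 2n^2 + 2y^2 + 2y is an integer, the sum of squares is of the form 2k+1 for an integer k.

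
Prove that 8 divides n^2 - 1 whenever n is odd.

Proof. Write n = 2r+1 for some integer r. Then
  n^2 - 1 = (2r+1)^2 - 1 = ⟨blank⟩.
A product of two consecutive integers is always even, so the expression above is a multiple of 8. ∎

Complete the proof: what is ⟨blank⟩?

4r(r + 1)

(2r+1)^2 - 1 = 4r^2 + 4r + 1 - 1 = 4r^2 + 4r = 4r(r+1).
Since r and r+1 are consecutive, r(r+1) is even, and 4·(even) is a multiple of 8.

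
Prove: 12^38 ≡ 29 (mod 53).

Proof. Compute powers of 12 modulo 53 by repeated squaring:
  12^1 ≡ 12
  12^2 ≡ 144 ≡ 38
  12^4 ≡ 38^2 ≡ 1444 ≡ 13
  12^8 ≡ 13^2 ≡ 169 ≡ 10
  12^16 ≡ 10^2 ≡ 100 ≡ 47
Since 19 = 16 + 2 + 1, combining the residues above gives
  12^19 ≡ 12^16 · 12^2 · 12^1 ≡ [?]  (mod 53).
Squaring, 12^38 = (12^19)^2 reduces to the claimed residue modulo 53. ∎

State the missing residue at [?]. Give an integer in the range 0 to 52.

12^16 · 12^2 · 12^1 ≡ 47 · 38 · 12 = 21432.
21432 mod 53 = 20, so 12^19 ≡ 20 (mod 53).

20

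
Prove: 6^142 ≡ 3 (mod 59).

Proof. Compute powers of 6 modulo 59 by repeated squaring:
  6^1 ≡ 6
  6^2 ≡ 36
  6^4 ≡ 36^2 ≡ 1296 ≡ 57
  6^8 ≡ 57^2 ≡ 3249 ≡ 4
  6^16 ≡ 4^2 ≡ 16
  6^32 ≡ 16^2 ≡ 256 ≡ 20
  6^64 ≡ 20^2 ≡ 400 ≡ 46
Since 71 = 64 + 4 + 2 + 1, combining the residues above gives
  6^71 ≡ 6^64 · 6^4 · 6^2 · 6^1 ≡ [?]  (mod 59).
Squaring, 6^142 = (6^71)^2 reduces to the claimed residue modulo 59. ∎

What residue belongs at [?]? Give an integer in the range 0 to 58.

Multiply the listed residues: 46 · 57 · 36 · 6 = 2622 → 94392 → 566352.
Reducing modulo 59: 566352 = 9599·59 + 11, so 6^71 ≡ 11.

11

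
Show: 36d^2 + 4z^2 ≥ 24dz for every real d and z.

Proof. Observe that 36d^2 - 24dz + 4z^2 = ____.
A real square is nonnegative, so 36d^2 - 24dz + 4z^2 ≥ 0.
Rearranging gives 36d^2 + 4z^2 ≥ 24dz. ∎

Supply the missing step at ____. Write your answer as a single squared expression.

(6d - 2z)^2

36d^2 - 24dz + 4z^2 is a perfect-square trinomial: the outer terms are (6d)^2 and (2z)^2, and the cross term is -2·6d·2z.
So 36d^2 - 24dz + 4z^2 = (6d - 2z)^2 ≥ 0.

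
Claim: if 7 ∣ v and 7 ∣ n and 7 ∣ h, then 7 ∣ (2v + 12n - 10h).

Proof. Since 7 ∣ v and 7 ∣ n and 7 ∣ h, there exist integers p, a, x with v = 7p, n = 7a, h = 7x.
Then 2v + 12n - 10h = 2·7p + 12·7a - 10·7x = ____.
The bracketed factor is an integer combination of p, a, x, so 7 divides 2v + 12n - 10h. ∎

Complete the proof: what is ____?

7(12a + 2p - 10x)

Each term has a factor of 7: 2·7p + 12·7a - 10·7x = 7·(12a + 2p - 10x).
Since 12a + 2p - 10x is an integer, 7 ∣ (2v + 12n - 10h).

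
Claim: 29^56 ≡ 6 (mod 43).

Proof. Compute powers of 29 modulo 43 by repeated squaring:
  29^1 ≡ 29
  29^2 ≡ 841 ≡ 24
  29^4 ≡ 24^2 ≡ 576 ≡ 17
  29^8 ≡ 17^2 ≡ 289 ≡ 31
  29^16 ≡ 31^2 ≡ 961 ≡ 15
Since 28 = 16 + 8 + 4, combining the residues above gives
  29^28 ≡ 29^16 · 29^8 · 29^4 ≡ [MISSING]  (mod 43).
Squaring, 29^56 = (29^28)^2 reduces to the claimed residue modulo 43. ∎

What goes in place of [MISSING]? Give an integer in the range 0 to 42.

Multiply the listed residues: 15 · 31 · 17 = 465 → 7905.
Reducing modulo 43: 7905 = 183·43 + 36, so 29^28 ≡ 36.

36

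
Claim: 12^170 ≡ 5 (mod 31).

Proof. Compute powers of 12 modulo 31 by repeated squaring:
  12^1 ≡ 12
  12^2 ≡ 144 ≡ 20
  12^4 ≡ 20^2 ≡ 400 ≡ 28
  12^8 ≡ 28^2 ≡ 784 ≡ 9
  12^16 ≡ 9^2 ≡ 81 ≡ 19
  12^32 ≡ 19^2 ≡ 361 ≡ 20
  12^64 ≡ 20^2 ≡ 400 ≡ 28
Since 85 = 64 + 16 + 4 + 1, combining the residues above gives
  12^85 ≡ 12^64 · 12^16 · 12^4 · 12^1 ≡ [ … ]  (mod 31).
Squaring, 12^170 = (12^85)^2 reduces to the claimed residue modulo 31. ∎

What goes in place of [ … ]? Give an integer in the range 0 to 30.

Multiply the listed residues: 28 · 19 · 28 · 12 = 532 → 14896 → 178752.
Reducing modulo 31: 178752 = 5766·31 + 6, so 12^85 ≡ 6.

6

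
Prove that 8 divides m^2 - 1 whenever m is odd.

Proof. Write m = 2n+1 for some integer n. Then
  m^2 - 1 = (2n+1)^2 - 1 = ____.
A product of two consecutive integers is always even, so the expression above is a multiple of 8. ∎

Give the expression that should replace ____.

4n(n + 1)

(2n+1)^2 - 1 = 4n^2 + 4n + 1 - 1 = 4n^2 + 4n = 4n(n+1).
Since n and n+1 are consecutive, n(n+1) is even, and 4·(even) is a multiple of 8.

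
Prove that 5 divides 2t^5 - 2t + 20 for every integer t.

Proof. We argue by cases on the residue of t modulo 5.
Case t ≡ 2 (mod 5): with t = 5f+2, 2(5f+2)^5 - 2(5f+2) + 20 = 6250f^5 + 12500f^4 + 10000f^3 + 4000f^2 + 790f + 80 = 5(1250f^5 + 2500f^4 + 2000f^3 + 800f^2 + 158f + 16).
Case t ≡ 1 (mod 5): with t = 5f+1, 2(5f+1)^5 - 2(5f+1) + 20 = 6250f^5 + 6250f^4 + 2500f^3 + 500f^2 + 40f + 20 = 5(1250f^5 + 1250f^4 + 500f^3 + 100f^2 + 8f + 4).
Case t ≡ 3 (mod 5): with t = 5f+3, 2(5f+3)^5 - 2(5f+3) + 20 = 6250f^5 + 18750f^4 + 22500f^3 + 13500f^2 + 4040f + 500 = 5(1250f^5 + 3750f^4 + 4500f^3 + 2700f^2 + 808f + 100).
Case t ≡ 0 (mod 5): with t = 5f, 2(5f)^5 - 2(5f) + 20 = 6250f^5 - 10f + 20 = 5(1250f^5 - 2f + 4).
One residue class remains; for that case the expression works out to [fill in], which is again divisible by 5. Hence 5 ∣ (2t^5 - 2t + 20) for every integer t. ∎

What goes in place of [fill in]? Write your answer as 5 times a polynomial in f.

The residues treated are {2, 1, 3, 0}, so the missing case is t ≡ 4 (mod 5); write t = 5f+4.
Then 2(5f+4)^5 - 2(5f+4) + 20 = 6250f^5 + 25000f^4 + 40000f^3 + 32000f^2 + 12790f + 2060 = 5(1250f^5 + 5000f^4 + 8000f^3 + 6400f^2 + 2558f + 412).

5(1250f^5 + 5000f^4 + 8000f^3 + 6400f^2 + 2558f + 412)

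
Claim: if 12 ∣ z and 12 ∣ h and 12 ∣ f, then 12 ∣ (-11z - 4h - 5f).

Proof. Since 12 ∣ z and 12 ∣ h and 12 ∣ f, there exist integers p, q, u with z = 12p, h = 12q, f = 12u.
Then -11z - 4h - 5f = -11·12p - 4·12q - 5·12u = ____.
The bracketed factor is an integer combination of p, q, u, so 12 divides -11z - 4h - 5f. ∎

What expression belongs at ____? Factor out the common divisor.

Pull the common 12 out of every term: -11·12p - 4·12q - 5·12u = 12(-11p - 4q - 5u).
-11p - 4q - 5u is an integer, which exhibits the divisibility.

12(-11p - 4q - 5u)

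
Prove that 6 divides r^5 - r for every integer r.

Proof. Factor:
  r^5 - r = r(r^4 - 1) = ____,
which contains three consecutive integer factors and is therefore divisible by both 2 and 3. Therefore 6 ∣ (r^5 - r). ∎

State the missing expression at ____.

r^4 - 1 = (r^2 - 1)(r^2 + 1), and r^2 - 1 = (r-1)(r+1).
So r(r^4 - 1) = (r - 1)r(r + 1)(r^2 + 1).

(r - 1)r(r + 1)(r^2 + 1)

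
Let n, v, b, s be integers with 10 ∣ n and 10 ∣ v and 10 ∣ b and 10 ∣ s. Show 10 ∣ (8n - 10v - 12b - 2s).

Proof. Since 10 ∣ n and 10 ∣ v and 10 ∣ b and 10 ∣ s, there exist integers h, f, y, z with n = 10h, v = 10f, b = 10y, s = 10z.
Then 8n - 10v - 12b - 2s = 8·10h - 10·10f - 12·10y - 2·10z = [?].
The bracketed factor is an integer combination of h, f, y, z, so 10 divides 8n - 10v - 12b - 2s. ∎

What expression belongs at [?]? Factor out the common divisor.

10(-10f + 8h - 12y - 2z)

Pull the common 10 out of every term: 8·10h - 10·10f - 12·10y - 2·10z = 10(-10f + 8h - 12y - 2z).
-10f + 8h - 12y - 2z is an integer, which exhibits the divisibility.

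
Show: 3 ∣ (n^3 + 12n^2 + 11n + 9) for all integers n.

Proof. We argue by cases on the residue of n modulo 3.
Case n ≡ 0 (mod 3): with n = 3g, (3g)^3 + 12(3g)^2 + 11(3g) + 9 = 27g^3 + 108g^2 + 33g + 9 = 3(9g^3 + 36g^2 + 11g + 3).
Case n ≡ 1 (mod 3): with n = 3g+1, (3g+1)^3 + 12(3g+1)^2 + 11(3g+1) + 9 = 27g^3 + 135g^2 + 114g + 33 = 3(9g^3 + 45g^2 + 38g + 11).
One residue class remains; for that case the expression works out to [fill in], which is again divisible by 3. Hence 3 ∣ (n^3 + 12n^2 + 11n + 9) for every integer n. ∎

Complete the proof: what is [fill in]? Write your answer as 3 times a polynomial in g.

The residues treated are {0, 1}, so the missing case is n ≡ 2 (mod 3); write n = 3g+2.
Then (3g+2)^3 + 12(3g+2)^2 + 11(3g+2) + 9 = 27g^3 + 162g^2 + 213g + 87 = 3(9g^3 + 54g^2 + 71g + 29).

3(9g^3 + 54g^2 + 71g + 29)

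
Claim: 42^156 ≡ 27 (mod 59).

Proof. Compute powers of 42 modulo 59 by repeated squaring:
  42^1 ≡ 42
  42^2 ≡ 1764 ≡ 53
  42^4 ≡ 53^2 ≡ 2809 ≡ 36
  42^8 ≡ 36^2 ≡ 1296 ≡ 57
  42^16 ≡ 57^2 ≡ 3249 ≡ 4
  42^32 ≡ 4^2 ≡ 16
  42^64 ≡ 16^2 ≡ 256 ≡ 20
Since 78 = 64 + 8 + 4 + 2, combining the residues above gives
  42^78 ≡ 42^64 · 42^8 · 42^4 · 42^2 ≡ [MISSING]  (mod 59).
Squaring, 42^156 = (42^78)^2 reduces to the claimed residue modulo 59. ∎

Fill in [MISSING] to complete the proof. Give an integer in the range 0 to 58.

42^64 · 42^8 · 42^4 · 42^2 ≡ 20 · 57 · 36 · 53 = 2175120.
2175120 mod 59 = 26, so 42^78 ≡ 26 (mod 59).

26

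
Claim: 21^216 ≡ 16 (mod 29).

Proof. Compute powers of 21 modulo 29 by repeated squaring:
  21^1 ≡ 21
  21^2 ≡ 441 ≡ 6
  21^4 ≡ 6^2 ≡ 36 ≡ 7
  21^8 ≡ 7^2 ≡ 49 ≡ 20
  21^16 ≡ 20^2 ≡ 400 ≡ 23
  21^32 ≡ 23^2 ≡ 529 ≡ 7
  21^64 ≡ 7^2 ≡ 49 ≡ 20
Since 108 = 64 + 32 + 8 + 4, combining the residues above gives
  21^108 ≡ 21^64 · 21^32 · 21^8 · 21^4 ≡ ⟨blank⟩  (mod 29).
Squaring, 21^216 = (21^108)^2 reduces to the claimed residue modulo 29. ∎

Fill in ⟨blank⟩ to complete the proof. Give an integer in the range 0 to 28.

21^64 · 21^32 · 21^8 · 21^4 ≡ 20 · 7 · 20 · 7 = 19600.
19600 mod 29 = 25, so 21^108 ≡ 25 (mod 29).

25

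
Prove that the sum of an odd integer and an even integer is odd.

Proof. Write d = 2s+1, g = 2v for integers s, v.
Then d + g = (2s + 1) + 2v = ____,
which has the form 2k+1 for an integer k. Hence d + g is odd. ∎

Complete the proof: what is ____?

2(s + v) + 1

(2s + 1) + 2v = 2s + 2v + 1
= 2(s + v) + 1.
Since s + v is an integer, the sum is of the form 2k+1 for an integer k.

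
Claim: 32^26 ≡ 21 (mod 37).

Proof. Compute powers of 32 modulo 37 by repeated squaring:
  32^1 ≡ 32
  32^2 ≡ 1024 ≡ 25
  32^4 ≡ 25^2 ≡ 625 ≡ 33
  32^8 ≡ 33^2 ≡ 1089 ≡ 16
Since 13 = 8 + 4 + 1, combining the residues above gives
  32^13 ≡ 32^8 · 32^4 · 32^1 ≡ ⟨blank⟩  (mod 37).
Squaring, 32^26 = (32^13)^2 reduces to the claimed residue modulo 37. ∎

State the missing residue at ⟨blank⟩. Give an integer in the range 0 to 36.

32^8 · 32^4 · 32^1 ≡ 16 · 33 · 32 = 16896.
16896 mod 37 = 24, so 32^13 ≡ 24 (mod 37).

24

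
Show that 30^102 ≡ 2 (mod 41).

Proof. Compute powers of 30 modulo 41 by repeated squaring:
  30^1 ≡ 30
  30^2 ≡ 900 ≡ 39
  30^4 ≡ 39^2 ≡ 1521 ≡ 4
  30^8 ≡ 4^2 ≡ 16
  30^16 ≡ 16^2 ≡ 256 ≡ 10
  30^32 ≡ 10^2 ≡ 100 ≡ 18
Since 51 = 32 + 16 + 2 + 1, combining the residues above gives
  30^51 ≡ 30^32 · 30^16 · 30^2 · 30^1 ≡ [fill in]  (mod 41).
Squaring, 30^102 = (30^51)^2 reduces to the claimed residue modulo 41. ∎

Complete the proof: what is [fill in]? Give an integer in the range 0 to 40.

Multiply the listed residues: 18 · 10 · 39 · 30 = 180 → 7020 → 210600.
Reducing modulo 41: 210600 = 5136·41 + 24, so 30^51 ≡ 24.

24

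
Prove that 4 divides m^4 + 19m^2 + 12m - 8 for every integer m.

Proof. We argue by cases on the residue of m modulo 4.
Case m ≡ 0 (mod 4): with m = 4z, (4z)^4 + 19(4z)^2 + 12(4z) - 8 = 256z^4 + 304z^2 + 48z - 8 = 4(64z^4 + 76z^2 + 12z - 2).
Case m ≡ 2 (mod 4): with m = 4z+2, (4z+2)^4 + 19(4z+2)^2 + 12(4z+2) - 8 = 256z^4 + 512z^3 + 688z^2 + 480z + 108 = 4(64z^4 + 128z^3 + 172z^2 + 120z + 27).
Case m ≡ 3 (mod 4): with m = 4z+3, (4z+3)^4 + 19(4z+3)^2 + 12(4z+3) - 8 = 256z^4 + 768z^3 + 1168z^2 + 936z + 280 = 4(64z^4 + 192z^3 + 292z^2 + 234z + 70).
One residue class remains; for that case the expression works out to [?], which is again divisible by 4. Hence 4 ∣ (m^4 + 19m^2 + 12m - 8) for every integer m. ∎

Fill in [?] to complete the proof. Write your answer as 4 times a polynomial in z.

The residues treated are {0, 2, 3}, so the missing case is m ≡ 1 (mod 4); write m = 4z+1.
Then (4z+1)^4 + 19(4z+1)^2 + 12(4z+1) - 8 = 256z^4 + 256z^3 + 400z^2 + 216z + 24 = 4(64z^4 + 64z^3 + 100z^2 + 54z + 6).

4(64z^4 + 64z^3 + 100z^2 + 54z + 6)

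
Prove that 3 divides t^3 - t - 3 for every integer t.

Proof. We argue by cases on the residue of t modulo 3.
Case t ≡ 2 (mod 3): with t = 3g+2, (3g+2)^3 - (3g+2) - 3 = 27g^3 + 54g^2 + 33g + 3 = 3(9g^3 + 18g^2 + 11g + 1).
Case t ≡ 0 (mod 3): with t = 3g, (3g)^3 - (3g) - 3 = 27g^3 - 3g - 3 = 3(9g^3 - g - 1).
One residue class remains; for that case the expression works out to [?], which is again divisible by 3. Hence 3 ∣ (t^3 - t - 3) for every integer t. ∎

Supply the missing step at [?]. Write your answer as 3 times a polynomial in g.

3(9g^3 + 9g^2 + 2g - 1)

The residues treated are {2, 0}, so the missing case is t ≡ 1 (mod 3); write t = 3g+1.
Then (3g+1)^3 - (3g+1) - 3 = 27g^3 + 27g^2 + 6g - 3 = 3(9g^3 + 9g^2 + 2g - 1).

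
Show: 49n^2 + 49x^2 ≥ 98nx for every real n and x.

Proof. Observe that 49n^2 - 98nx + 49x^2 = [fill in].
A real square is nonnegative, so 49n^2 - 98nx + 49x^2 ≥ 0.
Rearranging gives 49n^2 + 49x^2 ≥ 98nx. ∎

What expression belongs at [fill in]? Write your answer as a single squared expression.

(7n - 7x)^2

49n^2 - 98nx + 49x^2 is a perfect-square trinomial: the outer terms are (7n)^2 and (7x)^2, and the cross term is -2·7n·7x.
So 49n^2 - 98nx + 49x^2 = (7n - 7x)^2 ≥ 0.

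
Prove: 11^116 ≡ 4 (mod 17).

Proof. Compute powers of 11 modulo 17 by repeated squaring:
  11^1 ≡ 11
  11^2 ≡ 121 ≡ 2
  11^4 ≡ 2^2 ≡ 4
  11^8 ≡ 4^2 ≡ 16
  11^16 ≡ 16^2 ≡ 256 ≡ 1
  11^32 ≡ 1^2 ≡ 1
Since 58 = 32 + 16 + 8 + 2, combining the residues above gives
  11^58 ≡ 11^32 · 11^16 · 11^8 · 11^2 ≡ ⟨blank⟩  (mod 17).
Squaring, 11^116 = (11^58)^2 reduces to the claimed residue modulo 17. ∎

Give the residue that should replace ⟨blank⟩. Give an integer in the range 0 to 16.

15

Multiply the listed residues: 1 · 1 · 16 · 2 = 1 → 16 → 32.
Reducing modulo 17: 32 = 1·17 + 15, so 11^58 ≡ 15.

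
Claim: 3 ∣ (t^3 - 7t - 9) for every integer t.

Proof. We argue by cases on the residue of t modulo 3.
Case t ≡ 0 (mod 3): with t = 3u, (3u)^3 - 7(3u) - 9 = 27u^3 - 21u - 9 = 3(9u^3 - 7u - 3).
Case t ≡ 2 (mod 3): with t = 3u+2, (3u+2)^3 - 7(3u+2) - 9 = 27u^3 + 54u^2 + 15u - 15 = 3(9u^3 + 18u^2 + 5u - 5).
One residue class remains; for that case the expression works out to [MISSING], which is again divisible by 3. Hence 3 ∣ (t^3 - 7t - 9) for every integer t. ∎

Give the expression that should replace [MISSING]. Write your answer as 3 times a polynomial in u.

The residues treated are {0, 2}, so the missing case is t ≡ 1 (mod 3); write t = 3u+1.
Then (3u+1)^3 - 7(3u+1) - 9 = 27u^3 + 27u^2 - 12u - 15 = 3(9u^3 + 9u^2 - 4u - 5).

3(9u^3 + 9u^2 - 4u - 5)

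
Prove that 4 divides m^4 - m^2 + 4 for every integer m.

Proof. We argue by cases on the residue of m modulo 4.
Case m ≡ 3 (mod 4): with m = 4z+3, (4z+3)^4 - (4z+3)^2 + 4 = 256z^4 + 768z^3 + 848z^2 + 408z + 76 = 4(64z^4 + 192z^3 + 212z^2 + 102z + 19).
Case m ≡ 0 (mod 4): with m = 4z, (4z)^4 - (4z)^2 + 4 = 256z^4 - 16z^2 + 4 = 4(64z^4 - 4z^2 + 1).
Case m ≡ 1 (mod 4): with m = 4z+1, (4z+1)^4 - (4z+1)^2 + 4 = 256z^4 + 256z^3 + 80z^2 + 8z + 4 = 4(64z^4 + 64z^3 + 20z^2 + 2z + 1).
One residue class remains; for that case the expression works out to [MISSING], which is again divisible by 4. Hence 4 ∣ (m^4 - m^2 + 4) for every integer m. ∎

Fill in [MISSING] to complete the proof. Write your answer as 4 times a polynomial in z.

4(64z^4 + 128z^3 + 92z^2 + 28z + 4)

The residues treated are {3, 0, 1}, so the missing case is m ≡ 2 (mod 4); write m = 4z+2.
Then (4z+2)^4 - (4z+2)^2 + 4 = 256z^4 + 512z^3 + 368z^2 + 112z + 16 = 4(64z^4 + 128z^3 + 92z^2 + 28z + 4).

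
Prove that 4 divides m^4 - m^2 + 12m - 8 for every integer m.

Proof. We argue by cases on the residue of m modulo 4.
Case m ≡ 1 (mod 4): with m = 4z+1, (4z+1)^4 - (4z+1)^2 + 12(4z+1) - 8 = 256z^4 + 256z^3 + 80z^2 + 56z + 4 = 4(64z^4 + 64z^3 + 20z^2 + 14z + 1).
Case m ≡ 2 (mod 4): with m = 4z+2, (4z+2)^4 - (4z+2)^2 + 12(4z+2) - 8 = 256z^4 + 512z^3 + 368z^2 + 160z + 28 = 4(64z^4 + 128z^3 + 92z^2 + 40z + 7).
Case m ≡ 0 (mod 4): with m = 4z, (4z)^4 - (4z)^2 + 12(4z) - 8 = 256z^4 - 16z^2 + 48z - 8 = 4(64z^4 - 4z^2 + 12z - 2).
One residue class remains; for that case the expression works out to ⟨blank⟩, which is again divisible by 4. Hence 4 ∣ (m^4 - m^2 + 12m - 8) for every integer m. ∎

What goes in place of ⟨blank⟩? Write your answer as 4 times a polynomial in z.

The residues treated are {1, 2, 0}, so the missing case is m ≡ 3 (mod 4); write m = 4z+3.
Then (4z+3)^4 - (4z+3)^2 + 12(4z+3) - 8 = 256z^4 + 768z^3 + 848z^2 + 456z + 100 = 4(64z^4 + 192z^3 + 212z^2 + 114z + 25).

4(64z^4 + 192z^3 + 212z^2 + 114z + 25)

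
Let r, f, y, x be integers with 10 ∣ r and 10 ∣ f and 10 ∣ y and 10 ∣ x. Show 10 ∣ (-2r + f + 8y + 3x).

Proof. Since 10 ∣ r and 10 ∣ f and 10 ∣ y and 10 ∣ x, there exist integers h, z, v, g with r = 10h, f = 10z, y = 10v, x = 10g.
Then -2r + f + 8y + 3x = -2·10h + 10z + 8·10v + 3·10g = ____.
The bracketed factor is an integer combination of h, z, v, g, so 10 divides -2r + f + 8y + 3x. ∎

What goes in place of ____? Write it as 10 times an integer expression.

Pull the common 10 out of every term: -2·10h + 10z + 8·10v + 3·10g = 10(3g - 2h + 8v + z).
3g - 2h + 8v + z is an integer, which exhibits the divisibility.

10(3g - 2h + 8v + z)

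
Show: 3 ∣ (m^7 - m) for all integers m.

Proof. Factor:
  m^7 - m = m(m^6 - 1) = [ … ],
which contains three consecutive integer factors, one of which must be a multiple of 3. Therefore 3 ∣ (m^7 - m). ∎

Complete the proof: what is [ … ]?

m^6 - 1 = (m^2 - 1)(m^4 + m^2 + 1), and m^2 - 1 = (m-1)(m+1).
So m(m^6 - 1) = (m - 1)m(m + 1)(m^4 + m^2 + 1).

(m - 1)m(m + 1)(m^4 + m^2 + 1)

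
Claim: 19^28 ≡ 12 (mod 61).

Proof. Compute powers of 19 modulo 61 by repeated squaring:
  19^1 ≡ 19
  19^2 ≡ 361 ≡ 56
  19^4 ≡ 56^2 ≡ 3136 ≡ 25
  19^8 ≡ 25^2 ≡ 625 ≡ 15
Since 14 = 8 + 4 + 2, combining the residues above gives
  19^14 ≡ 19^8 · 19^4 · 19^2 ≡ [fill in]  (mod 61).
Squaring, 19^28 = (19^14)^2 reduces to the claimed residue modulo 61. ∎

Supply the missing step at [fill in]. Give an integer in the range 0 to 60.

16

19^8 · 19^4 · 19^2 ≡ 15 · 25 · 56 = 21000.
21000 mod 61 = 16, so 19^14 ≡ 16 (mod 61).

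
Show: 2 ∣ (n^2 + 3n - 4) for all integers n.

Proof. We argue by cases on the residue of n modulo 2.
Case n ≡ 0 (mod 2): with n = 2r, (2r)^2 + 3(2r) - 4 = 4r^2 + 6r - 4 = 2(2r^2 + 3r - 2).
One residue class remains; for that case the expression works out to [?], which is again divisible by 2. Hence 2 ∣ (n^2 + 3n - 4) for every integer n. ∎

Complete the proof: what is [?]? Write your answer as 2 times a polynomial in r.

2(2r^2 + 5r)

Only n ≡ 1 (mod 2) is unaccounted for. Put n = 2r+1:
(2r+1)^2 + 3(2r+1) - 4 expands to 4r^2 + 10r,
and factoring out 2 leaves 2(2r^2 + 5r).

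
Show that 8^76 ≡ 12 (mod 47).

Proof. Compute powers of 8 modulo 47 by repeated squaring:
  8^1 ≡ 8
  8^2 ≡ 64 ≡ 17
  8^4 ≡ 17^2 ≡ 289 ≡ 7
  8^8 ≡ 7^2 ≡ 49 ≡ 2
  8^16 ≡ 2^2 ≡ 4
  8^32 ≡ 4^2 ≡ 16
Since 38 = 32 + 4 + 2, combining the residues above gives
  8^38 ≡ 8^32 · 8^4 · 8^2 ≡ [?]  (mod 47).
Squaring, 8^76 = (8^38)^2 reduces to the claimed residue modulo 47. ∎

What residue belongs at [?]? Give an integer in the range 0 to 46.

24

8^32 · 8^4 · 8^2 ≡ 16 · 7 · 17 = 1904.
1904 mod 47 = 24, so 8^38 ≡ 24 (mod 47).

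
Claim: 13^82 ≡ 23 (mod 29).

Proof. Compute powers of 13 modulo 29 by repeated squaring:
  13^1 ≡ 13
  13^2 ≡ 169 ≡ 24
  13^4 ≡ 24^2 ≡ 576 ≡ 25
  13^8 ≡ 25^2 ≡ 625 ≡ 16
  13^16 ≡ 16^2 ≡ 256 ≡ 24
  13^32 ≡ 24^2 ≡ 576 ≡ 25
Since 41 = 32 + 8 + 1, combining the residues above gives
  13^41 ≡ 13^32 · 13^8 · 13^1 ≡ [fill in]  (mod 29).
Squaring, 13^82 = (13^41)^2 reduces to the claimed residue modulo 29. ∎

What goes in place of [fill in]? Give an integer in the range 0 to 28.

13^32 · 13^8 · 13^1 ≡ 25 · 16 · 13 = 5200.
5200 mod 29 = 9, so 13^41 ≡ 9 (mod 29).

9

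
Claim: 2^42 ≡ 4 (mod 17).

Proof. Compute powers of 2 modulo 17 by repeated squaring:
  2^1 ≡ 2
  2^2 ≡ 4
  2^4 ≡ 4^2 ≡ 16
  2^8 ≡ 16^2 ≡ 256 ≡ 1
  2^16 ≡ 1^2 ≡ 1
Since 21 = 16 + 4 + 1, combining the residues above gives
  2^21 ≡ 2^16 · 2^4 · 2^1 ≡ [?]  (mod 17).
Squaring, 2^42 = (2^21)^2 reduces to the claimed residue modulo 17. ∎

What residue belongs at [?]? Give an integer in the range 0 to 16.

15

Multiply the listed residues: 1 · 16 · 2 = 16 → 32.
Reducing modulo 17: 32 = 1·17 + 15, so 2^21 ≡ 15.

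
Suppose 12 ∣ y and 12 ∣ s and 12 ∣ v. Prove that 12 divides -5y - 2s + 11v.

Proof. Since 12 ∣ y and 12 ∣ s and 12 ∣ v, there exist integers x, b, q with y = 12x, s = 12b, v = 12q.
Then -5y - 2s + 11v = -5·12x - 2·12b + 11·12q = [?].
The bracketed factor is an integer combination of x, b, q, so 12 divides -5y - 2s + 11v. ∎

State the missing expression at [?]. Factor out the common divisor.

12(-2b + 11q - 5x)

Each term has a factor of 12: -5·12x - 2·12b + 11·12q = 12·(-2b + 11q - 5x).
Since -2b + 11q - 5x is an integer, 12 ∣ (-5y - 2s + 11v).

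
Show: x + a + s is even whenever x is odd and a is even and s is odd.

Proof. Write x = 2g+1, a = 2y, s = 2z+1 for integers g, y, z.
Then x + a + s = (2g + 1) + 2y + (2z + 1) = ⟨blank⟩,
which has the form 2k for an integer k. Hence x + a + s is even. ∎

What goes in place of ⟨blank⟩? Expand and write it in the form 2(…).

(2g + 1) + 2y + (2z + 1) = 2g + 2y + 2z + 2
= 2(g + y + z + 1).
Since g + y + z + 1 is an integer, the sum is of the form 2k for an integer k.

2(g + y + z + 1)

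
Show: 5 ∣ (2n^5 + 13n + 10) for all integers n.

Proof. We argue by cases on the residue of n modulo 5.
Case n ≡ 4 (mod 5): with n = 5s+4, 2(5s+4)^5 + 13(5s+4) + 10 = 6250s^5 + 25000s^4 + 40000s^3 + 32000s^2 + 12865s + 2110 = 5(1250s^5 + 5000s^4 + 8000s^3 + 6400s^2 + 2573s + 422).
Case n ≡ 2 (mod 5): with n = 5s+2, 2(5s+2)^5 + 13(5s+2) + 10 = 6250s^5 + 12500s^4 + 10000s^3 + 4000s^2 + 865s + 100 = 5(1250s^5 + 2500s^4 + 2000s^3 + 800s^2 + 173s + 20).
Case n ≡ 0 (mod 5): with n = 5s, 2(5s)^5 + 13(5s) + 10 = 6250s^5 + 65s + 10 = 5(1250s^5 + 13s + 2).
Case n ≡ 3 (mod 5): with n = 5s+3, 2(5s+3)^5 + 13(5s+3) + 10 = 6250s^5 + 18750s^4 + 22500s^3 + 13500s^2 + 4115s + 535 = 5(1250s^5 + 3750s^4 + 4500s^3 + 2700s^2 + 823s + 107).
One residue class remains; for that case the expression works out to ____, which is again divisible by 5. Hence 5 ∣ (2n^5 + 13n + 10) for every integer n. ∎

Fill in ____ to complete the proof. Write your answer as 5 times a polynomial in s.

Only n ≡ 1 (mod 5) is unaccounted for. Put n = 5s+1:
2(5s+1)^5 + 13(5s+1) + 10 expands to 6250s^5 + 6250s^4 + 2500s^3 + 500s^2 + 115s + 25,
and factoring out 5 leaves 5(1250s^5 + 1250s^4 + 500s^3 + 100s^2 + 23s + 5).

5(1250s^5 + 1250s^4 + 500s^3 + 100s^2 + 23s + 5)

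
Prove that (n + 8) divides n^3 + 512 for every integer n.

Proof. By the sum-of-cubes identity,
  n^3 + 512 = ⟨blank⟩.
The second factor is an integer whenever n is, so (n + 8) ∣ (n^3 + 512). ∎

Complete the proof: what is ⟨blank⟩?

(n + 8)(n^2 - 8n + 64)

Polynomial division of n^3 + 512 by n + 8 leaves remainder 0 and quotient n^2 - 8n + 64.
Hence n^3 + 512 = (n + 8)(n^2 - 8n + 64).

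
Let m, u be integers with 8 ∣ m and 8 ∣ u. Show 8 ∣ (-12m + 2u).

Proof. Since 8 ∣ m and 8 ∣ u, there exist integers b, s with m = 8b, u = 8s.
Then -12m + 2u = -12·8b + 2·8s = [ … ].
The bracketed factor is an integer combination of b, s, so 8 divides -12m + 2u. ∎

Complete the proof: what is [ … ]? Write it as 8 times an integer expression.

8(-12b + 2s)

Pull the common 8 out of every term: -12·8b + 2·8s = 8(-12b + 2s).
-12b + 2s is an integer, which exhibits the divisibility.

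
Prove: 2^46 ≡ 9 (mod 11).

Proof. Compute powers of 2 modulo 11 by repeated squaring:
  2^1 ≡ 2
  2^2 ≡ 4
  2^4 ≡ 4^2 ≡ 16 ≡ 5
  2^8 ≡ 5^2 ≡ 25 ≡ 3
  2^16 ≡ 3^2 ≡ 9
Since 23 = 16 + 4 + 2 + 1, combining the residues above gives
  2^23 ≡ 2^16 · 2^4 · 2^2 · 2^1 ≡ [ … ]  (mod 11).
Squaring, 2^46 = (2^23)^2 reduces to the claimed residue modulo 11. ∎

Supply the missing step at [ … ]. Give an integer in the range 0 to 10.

8

2^16 · 2^4 · 2^2 · 2^1 ≡ 9 · 5 · 4 · 2 = 360.
360 mod 11 = 8, so 2^23 ≡ 8 (mod 11).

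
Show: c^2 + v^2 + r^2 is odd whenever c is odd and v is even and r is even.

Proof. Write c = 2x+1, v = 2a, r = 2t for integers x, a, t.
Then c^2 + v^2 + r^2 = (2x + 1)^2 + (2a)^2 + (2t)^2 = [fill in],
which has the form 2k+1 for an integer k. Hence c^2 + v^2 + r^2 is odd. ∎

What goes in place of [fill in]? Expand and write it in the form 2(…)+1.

(2x + 1)^2 + (2a)^2 + (2t)^2 = 4a^2 + 4t^2 + 4x^2 + 4x + 1
= 2(2a^2 + 2t^2 + 2x^2 + 2x) + 1.
Since 2a^2 + 2t^2 + 2x^2 + 2x is an integer, the sum of squares is of the form 2k+1 for an integer k.

2(2a^2 + 2t^2 + 2x^2 + 2x) + 1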